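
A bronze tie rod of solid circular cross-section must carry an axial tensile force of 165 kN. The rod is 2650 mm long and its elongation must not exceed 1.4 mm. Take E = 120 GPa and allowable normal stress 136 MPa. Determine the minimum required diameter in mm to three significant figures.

57.6 mm

Required area A ≥ P/σ_allow = 165000/136 = 1213 mm².
For a solid circular section, d ≥ √(4A/π) = 39.3 mm.
Elongation limit: A ≥ PL/(Eδ_allow) = 165000·2650/(120000·1.4) = 2603 mm² ⇒ d ≥ 57.57 mm.
The elongation limit governs.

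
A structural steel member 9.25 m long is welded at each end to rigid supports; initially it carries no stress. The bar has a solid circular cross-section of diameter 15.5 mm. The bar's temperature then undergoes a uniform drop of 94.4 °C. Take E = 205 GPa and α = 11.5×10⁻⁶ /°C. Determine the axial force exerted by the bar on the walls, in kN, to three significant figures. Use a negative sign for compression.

Free thermal expansion αLΔT = 11.5e-6 · 9250 · -94.4 = -10.04 mm.
The walls impose strain ε = −(-10.04)/9250 = 1.0856e-03; σ = Eε = 205000 · 1.0856e-03 = 222.5 MPa.
Wall reaction R = σ·A = 222.5·188.7 = 41990 N = 41.99 kN.

42.0 kN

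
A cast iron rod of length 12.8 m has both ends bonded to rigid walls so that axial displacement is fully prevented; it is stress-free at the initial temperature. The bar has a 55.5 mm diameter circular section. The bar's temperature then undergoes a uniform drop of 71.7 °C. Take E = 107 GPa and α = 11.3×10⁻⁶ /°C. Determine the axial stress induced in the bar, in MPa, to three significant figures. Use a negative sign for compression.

Free thermal expansion αLΔT = 11.3e-6 · 12800 · -71.7 = -10.37 mm.
The walls impose strain ε = −(-10.37)/12800 = 8.1021e-04; σ = Eε = 107000 · 8.1021e-04 = 86.69 MPa.

86.7 MPa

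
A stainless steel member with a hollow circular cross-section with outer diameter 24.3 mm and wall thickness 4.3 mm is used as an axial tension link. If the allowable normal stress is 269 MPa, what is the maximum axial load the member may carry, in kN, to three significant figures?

A = 270.2 mm².
P_max = σ_allow · A = 269 · 270.2 = 72680 N = 72.68 kN.

72.7 kN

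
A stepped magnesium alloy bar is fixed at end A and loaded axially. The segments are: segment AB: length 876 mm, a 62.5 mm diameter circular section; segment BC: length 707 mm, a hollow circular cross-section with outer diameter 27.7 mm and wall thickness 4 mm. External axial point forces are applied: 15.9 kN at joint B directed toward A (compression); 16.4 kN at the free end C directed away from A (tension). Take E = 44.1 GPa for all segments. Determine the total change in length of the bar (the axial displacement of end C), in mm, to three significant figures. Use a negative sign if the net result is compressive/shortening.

0.886 mm

Internal axial forces (sectioning from the free end, tension +): N_BC = 16.4 kN, N_AB = 0.5 kN.
A_AB = 3068 mm².
A_BC = 297.8 mm².
δ_AB = 500·876/(3068·44100) = 0.003237 mm
δ_BC = 16400·707/(297.8·44100) = 0.8828 mm
δ = Σδ_i = 0.886 mm.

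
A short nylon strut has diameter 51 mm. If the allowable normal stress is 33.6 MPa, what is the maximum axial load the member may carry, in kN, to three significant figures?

68.6 kN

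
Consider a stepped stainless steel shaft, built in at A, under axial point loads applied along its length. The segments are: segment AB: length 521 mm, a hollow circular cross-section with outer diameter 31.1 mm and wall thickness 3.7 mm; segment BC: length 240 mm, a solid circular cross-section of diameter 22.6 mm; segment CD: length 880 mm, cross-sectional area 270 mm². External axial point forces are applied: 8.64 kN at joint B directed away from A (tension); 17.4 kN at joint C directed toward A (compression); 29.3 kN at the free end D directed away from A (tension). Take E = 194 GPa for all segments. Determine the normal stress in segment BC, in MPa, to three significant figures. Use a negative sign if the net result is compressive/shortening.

29.7 MPa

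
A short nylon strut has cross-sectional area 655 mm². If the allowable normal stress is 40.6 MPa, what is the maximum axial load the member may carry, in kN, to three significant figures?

26.6 kN

P_max = σ_allow · A = 40.6 · 655 = 26590 N = 26.59 kN.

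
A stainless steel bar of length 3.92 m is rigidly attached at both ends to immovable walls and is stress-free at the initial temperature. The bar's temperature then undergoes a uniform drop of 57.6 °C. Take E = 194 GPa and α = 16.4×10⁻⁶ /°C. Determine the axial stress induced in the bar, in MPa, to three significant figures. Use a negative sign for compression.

183 MPa

Free thermal expansion αLΔT = 16.4e-6 · 3920 · -57.6 = -3.703 mm.
The walls impose strain ε = −(-3.703)/3920 = 9.4464e-04; σ = Eε = 194000 · 9.4464e-04 = 183.3 MPa.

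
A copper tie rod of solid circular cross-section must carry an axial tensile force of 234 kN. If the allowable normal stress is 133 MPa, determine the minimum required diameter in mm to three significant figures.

47.3 mm

Required area A ≥ P/σ_allow = 234000/133 = 1759 mm².
For a solid circular section, d ≥ √(4A/π) = 47.33 mm.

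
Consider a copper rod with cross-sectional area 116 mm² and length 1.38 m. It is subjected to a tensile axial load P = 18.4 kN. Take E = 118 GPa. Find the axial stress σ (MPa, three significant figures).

159 MPa

σ = N/A = 18400/116 = 158.6 MPa.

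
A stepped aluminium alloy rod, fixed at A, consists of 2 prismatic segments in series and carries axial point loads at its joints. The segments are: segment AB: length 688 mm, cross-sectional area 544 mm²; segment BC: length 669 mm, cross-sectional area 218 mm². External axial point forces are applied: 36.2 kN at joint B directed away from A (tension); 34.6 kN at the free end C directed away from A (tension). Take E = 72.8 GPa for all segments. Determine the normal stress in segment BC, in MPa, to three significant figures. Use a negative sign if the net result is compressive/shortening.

159 MPa

Internal axial forces (sectioning from the free end, tension +): N_BC = 34.6 kN, N_AB = 70.8 kN.
σ_BC = N_BC/A_BC = 34600/218 = 158.7 MPa.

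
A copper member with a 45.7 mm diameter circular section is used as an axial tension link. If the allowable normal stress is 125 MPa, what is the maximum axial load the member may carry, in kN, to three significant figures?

A = 1640 mm².
P_max = σ_allow · A = 125 · 1640 = 205000 N = 205 kN.

205 kN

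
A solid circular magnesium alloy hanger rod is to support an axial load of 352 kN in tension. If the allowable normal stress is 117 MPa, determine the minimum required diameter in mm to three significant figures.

Required area A ≥ P/σ_allow = 352000/117 = 3009 mm².
For a solid circular section, d ≥ √(4A/π) = 61.89 mm.

61.9 mm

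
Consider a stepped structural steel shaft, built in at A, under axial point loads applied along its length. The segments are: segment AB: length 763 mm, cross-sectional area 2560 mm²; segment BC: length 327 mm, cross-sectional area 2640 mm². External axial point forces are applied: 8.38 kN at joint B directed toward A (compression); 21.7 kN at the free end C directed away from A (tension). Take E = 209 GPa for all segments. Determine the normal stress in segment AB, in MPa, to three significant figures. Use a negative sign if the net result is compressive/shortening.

Internal axial forces (sectioning from the free end, tension +): N_BC = 21.7 kN, N_AB = 13.32 kN.
σ_AB = N_AB/A_AB = 13320/2560 = 5.203 MPa.

5.20 MPa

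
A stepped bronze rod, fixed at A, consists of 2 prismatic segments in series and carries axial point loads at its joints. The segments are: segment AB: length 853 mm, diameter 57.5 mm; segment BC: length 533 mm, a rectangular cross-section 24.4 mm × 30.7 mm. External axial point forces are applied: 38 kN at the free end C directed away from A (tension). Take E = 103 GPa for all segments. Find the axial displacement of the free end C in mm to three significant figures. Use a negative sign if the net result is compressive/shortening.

Internal axial forces (sectioning from the free end, tension +): N_BC = 38 kN, N_AB = 38 kN.
A_AB = 2597 mm².
A_BC = 749.1 mm².
δ_AB = 38000·853/(2597·103000) = 0.1212 mm
δ_BC = 38000·533/(749.1·103000) = 0.2625 mm
δ = Σδ_i = 0.3837 mm.

0.384 mm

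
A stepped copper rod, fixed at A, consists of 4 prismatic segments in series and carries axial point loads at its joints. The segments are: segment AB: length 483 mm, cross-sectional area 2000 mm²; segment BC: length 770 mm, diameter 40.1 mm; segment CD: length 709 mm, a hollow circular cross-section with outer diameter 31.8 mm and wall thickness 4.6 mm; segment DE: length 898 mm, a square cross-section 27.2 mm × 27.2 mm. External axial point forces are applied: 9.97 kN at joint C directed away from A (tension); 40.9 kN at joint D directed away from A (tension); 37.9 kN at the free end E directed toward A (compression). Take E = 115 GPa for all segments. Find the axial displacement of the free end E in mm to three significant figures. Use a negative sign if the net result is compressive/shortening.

Internal axial forces (sectioning from the free end, tension +): N_DE = -37.9 kN, N_CD = 3 kN, N_BC = 12.97 kN, N_AB = 12.97 kN.
A_BC = 1263 mm².
A_CD = 393.1 mm².
A_DE = 739.8 mm².
δ_AB = 12970·483/(2000·115000) = 0.02724 mm
δ_BC = 12970·770/(1263·115000) = 0.06876 mm
δ_CD = 3000·709/(393.1·115000) = 0.04705 mm
δ_DE = -37900·898/(739.8·115000) = -0.4 mm
δ = Σδ_i = -0.257 mm.

-0.257 mm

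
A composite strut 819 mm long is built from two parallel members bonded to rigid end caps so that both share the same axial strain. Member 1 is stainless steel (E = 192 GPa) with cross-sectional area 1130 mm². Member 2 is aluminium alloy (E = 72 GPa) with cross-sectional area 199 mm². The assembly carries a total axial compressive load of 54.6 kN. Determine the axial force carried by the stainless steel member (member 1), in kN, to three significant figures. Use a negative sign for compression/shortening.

Equal strain + equilibrium ⇒ each member carries load in proportion to AE: A₁E₁ = 217000000 N, A₂E₂ = 14330000 N, ΣAE = 231300000 N.
F₁ = P·A₁E₁/ΣAE = -54600·217000000/231300000 = -51220 N.

-51.2 kN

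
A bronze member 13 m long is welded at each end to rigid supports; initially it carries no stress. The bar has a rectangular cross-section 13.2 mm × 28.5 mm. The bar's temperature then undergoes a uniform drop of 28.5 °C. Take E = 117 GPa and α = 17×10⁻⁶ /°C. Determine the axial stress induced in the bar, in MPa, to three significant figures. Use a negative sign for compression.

56.7 MPa

Free thermal expansion αLΔT = 17e-6 · 13000 · -28.5 = -6.298 mm.
The walls impose strain ε = −(-6.298)/13000 = 4.8450e-04; σ = Eε = 117000 · 4.8450e-04 = 56.69 MPa.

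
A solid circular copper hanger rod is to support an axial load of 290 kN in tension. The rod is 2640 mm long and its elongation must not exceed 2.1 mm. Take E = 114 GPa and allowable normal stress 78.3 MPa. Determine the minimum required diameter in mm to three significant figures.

Required area A ≥ P/σ_allow = 290000/78.3 = 3704 mm².
For a solid circular section, d ≥ √(4A/π) = 68.67 mm.
Elongation limit: A ≥ PL/(Eδ_allow) = 290000·2640/(114000·2.1) = 3198 mm² ⇒ d ≥ 63.81 mm.
The stress limit governs.

68.7 mm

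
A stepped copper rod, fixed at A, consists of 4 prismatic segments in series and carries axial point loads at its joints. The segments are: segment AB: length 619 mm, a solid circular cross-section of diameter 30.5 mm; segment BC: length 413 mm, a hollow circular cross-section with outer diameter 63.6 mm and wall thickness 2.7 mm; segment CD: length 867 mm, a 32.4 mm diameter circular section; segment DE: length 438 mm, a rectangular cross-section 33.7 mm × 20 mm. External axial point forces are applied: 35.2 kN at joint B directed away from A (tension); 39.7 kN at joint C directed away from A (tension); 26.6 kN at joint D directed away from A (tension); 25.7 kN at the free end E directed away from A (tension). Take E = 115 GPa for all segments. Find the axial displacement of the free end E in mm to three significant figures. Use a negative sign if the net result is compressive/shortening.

2.20 mm

Internal axial forces (sectioning from the free end, tension +): N_DE = 25.7 kN, N_CD = 52.3 kN, N_BC = 92 kN, N_AB = 127.2 kN.
A_AB = 730.6 mm².
A_BC = 516.6 mm².
A_CD = 824.5 mm².
A_DE = 674 mm².
δ_AB = 127200·619/(730.6·115000) = 0.9371 mm
δ_BC = 92000·413/(516.6·115000) = 0.6396 mm
δ_CD = 52300·867/(824.5·115000) = 0.4782 mm
δ_DE = 25700·438/(674·115000) = 0.1452 mm
δ = Σδ_i = 2.2 mm.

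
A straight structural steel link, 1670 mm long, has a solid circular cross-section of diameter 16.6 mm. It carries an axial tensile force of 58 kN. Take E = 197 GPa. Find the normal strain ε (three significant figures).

A = 216.4 mm².
σ = N/A = 268 MPa; ε = σ/E = 268/197000 = 1.360e-03.

0.00136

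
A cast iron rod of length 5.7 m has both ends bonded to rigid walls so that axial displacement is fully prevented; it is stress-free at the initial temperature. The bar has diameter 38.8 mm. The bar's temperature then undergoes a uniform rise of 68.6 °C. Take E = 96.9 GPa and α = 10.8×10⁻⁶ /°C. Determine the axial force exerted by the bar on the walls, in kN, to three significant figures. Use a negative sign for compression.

Free thermal expansion αLΔT = 10.8e-6 · 5700 · 68.6 = 4.223 mm.
The walls impose strain ε = −(4.223)/5700 = -7.4088e-04; σ = Eε = 96900 · -7.4088e-04 = -71.79 MPa.
Wall reaction R = σ·A = -71.79·1182 = -84880 N = -84.88 kN.

-84.9 kN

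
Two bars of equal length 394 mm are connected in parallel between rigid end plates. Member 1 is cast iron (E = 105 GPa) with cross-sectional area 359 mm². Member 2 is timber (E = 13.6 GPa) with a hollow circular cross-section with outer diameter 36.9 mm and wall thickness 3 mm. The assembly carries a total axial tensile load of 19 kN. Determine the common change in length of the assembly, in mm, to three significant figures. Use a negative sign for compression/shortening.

0.178 mm

A_2 = 319.5 mm².
Equal strain + equilibrium ⇒ each member carries load in proportion to AE: A₁E₁ = 37700000 N, A₂E₂ = 4345000 N, ΣAE = 42040000 N.
δ = PL/ΣAE = 19000·394/42040000 = 0.1781 mm.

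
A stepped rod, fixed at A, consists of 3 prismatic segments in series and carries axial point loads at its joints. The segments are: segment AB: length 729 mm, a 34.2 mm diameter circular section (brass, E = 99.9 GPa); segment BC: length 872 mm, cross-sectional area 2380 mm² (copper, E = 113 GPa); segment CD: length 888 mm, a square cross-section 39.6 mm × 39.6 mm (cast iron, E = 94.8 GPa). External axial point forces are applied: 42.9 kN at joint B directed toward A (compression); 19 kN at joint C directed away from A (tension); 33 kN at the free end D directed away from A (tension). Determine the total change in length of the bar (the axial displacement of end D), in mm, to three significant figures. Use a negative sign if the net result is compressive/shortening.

0.438 mm

Internal axial forces (sectioning from the free end, tension +): N_CD = 33 kN, N_BC = 52 kN, N_AB = 9.1 kN.
A_AB = 918.6 mm².
A_CD = 1568 mm².
δ_AB = 9100·729/(918.6·99900) = 0.07229 mm
δ_BC = 52000·872/(2380·113000) = 0.1686 mm
δ_CD = 33000·888/(1568·94800) = 0.1971 mm
δ = Σδ_i = 0.438 mm.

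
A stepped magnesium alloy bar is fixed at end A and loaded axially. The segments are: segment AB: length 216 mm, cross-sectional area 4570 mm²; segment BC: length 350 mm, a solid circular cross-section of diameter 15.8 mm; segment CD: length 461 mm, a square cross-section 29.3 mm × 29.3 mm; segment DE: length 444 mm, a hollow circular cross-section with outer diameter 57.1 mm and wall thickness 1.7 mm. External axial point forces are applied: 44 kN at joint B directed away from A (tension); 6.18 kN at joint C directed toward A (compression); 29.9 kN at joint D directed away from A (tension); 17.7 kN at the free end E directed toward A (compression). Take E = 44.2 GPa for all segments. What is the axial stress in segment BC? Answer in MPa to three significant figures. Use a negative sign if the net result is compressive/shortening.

30.7 MPa

Internal axial forces (sectioning from the free end, tension +): N_DE = -17.7 kN, N_CD = 12.2 kN, N_BC = 6.02 kN, N_AB = 50.02 kN.
A_BC = 196.1 mm².
σ_BC = N_BC/A_BC = 6020/196.1 = 30.7 MPa.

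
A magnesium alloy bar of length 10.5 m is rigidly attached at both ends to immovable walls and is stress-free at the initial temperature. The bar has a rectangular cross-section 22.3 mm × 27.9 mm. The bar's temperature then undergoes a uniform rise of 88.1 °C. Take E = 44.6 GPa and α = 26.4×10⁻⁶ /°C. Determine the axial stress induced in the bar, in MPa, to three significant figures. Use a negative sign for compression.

Free thermal expansion αLΔT = 26.4e-6 · 10500 · 88.1 = 24.42 mm.
The walls impose strain ε = −(24.42)/10500 = -2.3258e-03; σ = Eε = 44600 · -2.3258e-03 = -103.7 MPa.

-104 MPa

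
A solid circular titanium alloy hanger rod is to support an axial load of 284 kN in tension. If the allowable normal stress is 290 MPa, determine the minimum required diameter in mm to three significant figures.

Required area A ≥ P/σ_allow = 284000/290 = 979.3 mm².
For a solid circular section, d ≥ √(4A/π) = 35.31 mm.

35.3 mm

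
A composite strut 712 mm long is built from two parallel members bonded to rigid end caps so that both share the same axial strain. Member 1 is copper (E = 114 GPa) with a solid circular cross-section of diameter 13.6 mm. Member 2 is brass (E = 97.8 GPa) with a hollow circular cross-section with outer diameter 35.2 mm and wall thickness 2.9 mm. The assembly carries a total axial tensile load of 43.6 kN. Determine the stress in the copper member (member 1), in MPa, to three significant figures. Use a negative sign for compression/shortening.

A_1 = 145.3 mm².
A_2 = 294.3 mm².
Equal strain + equilibrium ⇒ each member carries load in proportion to AE: A₁E₁ = 16560000 N, A₂E₂ = 28780000 N, ΣAE = 45340000 N.
σ₁ = P·E₁/ΣAE = 43600·114000/45340000 = 109.6 MPa.

110 MPa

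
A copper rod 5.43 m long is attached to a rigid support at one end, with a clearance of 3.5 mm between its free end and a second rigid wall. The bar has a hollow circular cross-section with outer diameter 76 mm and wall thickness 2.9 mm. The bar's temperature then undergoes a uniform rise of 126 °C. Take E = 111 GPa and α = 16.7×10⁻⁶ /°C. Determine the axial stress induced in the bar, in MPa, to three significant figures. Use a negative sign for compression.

-162 MPa

Free thermal expansion αLΔT = 16.7e-6 · 5430 · 126 = 11.43 mm.
The walls engage after the gap closes; constrained expansion = 11.43 − 3.5 = 7.926 mm.
The walls impose strain ε = −(7.926)/5430 = -1.4596e-03; σ = Eε = 111000 · -1.4596e-03 = -162 MPa.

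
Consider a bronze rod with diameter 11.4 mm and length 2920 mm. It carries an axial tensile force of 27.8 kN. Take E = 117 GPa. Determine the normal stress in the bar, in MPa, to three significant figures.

A = 102.1 mm².
σ = N/A = 27800/102.1 = 272.4 MPa.

272 MPa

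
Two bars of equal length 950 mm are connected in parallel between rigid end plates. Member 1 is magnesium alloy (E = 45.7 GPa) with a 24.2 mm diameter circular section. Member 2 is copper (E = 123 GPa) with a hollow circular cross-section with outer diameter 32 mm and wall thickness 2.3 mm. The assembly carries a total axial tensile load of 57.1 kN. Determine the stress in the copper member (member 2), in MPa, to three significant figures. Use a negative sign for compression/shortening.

148 MPa

A_1 = 460 mm².
A_2 = 214.6 mm².
Equal strain + equilibrium ⇒ each member carries load in proportion to AE: A₁E₁ = 21020000 N, A₂E₂ = 26400000 N, ΣAE = 47420000 N.
σ₂ = P·E₂/ΣAE = 57100·123000/47420000 = 148.1 MPa.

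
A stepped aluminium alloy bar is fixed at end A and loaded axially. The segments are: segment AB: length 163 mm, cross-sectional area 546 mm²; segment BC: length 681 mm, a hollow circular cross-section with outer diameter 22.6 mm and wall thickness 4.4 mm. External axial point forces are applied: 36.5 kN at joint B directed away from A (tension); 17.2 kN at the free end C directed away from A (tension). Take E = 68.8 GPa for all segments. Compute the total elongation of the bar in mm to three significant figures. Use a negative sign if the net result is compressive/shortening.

0.910 mm

Internal axial forces (sectioning from the free end, tension +): N_BC = 17.2 kN, N_AB = 53.7 kN.
A_BC = 251.6 mm².
δ_AB = 53700·163/(546·68800) = 0.233 mm
δ_BC = 17200·681/(251.6·68800) = 0.6767 mm
δ = Σδ_i = 0.9097 mm.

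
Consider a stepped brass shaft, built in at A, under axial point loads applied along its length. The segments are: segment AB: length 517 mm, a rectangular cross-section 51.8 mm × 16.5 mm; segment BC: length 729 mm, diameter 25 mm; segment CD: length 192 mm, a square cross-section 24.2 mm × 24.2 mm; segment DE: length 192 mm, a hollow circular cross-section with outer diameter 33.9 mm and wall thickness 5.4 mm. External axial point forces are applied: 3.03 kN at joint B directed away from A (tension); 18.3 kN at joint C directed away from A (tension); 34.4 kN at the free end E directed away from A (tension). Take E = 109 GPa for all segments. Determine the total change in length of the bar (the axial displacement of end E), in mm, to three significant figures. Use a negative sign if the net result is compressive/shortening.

1.26 mm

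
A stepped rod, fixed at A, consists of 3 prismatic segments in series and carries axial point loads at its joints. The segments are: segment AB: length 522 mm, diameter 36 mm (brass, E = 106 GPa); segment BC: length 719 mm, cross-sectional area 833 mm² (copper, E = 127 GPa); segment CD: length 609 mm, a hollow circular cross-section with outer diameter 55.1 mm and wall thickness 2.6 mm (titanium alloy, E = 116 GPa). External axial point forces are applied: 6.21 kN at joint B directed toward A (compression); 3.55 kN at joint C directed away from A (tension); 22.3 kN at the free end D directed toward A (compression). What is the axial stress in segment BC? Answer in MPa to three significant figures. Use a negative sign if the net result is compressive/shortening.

-22.5 MPa

Internal axial forces (sectioning from the free end, tension +): N_CD = -22.3 kN, N_BC = -18.75 kN, N_AB = -24.96 kN.
σ_BC = N_BC/A_BC = -18750/833 = -22.51 MPa.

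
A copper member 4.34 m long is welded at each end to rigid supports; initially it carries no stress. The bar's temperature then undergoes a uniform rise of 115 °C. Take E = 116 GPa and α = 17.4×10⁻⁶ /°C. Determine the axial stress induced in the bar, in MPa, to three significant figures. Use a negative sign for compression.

Free thermal expansion αLΔT = 17.4e-6 · 4340 · 115 = 8.684 mm.
The walls impose strain ε = −(8.684)/4340 = -2.0010e-03; σ = Eε = 116000 · -2.0010e-03 = -232.1 MPa.

-232 MPa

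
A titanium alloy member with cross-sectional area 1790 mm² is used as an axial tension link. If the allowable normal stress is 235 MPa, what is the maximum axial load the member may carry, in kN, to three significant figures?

421 kN

P_max = σ_allow · A = 235 · 1790 = 420600 N = 420.6 kN.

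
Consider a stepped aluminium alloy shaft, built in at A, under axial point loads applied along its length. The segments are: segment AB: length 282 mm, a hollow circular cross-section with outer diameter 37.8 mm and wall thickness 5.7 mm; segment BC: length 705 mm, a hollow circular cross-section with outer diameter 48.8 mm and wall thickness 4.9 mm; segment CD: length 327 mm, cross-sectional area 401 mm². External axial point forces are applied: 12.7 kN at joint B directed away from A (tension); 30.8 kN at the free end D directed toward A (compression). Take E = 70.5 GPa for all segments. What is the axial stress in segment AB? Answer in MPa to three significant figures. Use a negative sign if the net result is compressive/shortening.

Internal axial forces (sectioning from the free end, tension +): N_CD = -30.8 kN, N_BC = -30.8 kN, N_AB = -18.1 kN.
A_AB = 574.8 mm².
σ_AB = N_AB/A_AB = -18100/574.8 = -31.49 MPa.

-31.5 MPa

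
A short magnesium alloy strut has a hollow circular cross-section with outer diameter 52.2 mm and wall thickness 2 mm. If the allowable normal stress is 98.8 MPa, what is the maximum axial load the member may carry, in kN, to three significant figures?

31.2 kN

A = 315.4 mm².
P_max = σ_allow · A = 98.8 · 315.4 = 31160 N = 31.16 kN.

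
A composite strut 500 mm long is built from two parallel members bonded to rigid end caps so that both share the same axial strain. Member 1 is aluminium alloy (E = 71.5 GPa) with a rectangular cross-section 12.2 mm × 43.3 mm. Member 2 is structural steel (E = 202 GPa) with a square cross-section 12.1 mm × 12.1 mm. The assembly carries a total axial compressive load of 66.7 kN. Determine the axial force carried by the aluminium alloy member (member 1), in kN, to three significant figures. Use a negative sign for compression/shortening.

-37.4 kN

A_1 = 528.3 mm².
A_2 = 146.4 mm².
Equal strain + equilibrium ⇒ each member carries load in proportion to AE: A₁E₁ = 37770000 N, A₂E₂ = 29570000 N, ΣAE = 67350000 N.
F₁ = P·A₁E₁/ΣAE = -66700·37770000/67350000 = -37410 N.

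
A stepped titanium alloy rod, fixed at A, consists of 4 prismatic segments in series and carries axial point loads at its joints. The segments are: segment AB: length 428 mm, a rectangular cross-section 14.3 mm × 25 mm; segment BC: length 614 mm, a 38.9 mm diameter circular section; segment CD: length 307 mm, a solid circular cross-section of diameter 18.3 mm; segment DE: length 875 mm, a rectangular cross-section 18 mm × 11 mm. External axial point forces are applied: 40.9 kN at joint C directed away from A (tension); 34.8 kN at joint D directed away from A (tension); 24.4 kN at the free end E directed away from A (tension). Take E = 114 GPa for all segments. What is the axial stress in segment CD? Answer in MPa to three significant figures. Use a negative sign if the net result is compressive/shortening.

225 MPa

Internal axial forces (sectioning from the free end, tension +): N_DE = 24.4 kN, N_CD = 59.2 kN, N_BC = 100.1 kN, N_AB = 100.1 kN.
A_CD = 263 mm².
σ_CD = N_CD/A_CD = 59200/263 = 225.1 MPa.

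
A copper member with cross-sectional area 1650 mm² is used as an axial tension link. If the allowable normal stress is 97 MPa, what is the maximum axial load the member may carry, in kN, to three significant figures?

P_max = σ_allow · A = 97 · 1650 = 160000 N = 160.1 kN.

160 kN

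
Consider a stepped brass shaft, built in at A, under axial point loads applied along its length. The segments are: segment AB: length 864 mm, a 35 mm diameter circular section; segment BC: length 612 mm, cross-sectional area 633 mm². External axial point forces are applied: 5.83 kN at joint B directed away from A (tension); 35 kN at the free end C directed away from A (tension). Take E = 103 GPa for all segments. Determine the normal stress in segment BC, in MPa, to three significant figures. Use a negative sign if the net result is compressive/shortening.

55.3 MPa

Internal axial forces (sectioning from the free end, tension +): N_BC = 35 kN, N_AB = 40.83 kN.
σ_BC = N_BC/A_BC = 35000/633 = 55.29 MPa.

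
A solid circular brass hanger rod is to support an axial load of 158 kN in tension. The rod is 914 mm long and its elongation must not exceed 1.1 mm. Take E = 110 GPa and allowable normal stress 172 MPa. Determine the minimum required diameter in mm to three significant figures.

39.0 mm

Required area A ≥ P/σ_allow = 158000/172 = 918.6 mm².
For a solid circular section, d ≥ √(4A/π) = 34.2 mm.
Elongation limit: A ≥ PL/(Eδ_allow) = 158000·914/(110000·1.1) = 1193 mm² ⇒ d ≥ 38.98 mm.
The elongation limit governs.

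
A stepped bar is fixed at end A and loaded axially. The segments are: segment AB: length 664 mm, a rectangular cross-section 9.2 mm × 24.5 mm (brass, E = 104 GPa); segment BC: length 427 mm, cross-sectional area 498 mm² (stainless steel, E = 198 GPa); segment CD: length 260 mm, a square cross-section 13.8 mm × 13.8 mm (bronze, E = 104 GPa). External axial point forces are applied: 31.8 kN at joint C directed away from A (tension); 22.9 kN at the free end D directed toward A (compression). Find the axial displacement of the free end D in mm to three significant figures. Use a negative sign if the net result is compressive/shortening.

Internal axial forces (sectioning from the free end, tension +): N_CD = -22.9 kN, N_BC = 8.9 kN, N_AB = 8.9 kN.
A_AB = 225.4 mm².
A_CD = 190.4 mm².
δ_AB = 8900·664/(225.4·104000) = 0.2521 mm
δ_BC = 8900·427/(498·198000) = 0.03854 mm
δ_CD = -22900·260/(190.4·104000) = -0.3006 mm
δ = Σδ_i = -0.00998 mm.

-0.00998 mm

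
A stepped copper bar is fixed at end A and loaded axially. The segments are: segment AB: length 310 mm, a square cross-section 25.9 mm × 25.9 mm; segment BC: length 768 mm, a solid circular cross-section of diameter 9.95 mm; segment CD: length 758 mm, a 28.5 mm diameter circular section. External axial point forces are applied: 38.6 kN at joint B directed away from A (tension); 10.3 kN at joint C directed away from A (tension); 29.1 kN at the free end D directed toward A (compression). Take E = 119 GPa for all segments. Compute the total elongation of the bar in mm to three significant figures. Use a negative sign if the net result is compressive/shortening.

Internal axial forces (sectioning from the free end, tension +): N_CD = -29.1 kN, N_BC = -18.8 kN, N_AB = 19.8 kN.
A_AB = 670.8 mm².
A_BC = 77.76 mm².
A_CD = 637.9 mm².
δ_AB = 19800·310/(670.8·119000) = 0.07689 mm
δ_BC = -18800·768/(77.76·119000) = -1.56 mm
δ_CD = -29100·758/(637.9·119000) = -0.2906 mm
δ = Σδ_i = -1.774 mm.

-1.77 mm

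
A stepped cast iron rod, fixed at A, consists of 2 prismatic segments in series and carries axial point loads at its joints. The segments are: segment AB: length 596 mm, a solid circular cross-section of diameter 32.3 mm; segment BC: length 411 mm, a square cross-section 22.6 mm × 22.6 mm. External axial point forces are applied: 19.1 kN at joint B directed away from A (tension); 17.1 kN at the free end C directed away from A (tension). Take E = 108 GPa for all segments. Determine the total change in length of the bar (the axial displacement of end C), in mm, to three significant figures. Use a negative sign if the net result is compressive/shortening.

Internal axial forces (sectioning from the free end, tension +): N_BC = 17.1 kN, N_AB = 36.2 kN.
A_AB = 819.4 mm².
A_BC = 510.8 mm².
δ_AB = 36200·596/(819.4·108000) = 0.2438 mm
δ_BC = 17100·411/(510.8·108000) = 0.1274 mm
δ = Σδ_i = 0.3712 mm.

0.371 mm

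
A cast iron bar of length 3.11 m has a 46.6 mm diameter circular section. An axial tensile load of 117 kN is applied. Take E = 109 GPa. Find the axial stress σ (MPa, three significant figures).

A = 1706 mm².
σ = N/A = 117000/1706 = 68.6 MPa.

68.6 MPa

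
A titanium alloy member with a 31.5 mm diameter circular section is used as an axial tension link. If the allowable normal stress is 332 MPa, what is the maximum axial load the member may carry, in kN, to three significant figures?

259 kN

A = 779.3 mm².
P_max = σ_allow · A = 332 · 779.3 = 258700 N = 258.7 kN.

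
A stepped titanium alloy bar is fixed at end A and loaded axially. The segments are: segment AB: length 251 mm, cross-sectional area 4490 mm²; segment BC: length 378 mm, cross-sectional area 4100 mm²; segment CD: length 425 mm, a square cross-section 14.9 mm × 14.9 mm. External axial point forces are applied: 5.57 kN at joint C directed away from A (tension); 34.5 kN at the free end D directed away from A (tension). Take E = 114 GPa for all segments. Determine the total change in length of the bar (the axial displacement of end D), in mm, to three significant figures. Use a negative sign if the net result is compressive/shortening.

0.631 mm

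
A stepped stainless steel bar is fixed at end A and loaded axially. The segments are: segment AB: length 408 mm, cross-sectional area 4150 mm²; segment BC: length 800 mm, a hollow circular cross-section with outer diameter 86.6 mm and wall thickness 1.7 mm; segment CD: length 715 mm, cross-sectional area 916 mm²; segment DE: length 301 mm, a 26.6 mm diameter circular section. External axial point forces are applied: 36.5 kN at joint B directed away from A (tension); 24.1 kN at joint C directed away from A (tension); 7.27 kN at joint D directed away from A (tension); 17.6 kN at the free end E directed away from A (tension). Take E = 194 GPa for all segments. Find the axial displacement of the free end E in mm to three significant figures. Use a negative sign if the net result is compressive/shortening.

0.638 mm

Internal axial forces (sectioning from the free end, tension +): N_DE = 17.6 kN, N_CD = 24.87 kN, N_BC = 48.97 kN, N_AB = 85.47 kN.
A_BC = 453.4 mm².
A_DE = 555.7 mm².
δ_AB = 85470·408/(4150·194000) = 0.04331 mm
δ_BC = 48970·800/(453.4·194000) = 0.4454 mm
δ_CD = 24870·715/(916·194000) = 0.1001 mm
δ_DE = 17600·301/(555.7·194000) = 0.04914 mm
δ = Σδ_i = 0.6379 mm.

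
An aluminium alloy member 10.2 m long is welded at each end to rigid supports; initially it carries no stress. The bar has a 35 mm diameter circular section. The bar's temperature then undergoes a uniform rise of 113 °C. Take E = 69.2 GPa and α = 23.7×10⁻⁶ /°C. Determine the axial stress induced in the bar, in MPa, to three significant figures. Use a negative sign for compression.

-185 MPa

Free thermal expansion αLΔT = 23.7e-6 · 10200 · 113 = 27.32 mm.
The walls impose strain ε = −(27.32)/10200 = -2.6781e-03; σ = Eε = 69200 · -2.6781e-03 = -185.3 MPa.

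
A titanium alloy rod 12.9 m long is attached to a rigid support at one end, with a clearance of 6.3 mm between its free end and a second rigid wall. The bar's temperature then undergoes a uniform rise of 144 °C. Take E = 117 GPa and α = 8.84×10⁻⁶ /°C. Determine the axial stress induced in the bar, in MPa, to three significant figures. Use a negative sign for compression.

Free thermal expansion αLΔT = 8.84e-6 · 12900 · 144 = 16.42 mm.
The walls engage after the gap closes; constrained expansion = 16.42 − 6.3 = 10.12 mm.
The walls impose strain ε = −(10.12)/12900 = -7.8459e-04; σ = Eε = 117000 · -7.8459e-04 = -91.8 MPa.

-91.8 MPa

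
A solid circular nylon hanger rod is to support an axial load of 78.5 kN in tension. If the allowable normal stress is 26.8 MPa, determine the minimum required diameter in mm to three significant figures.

Required area A ≥ P/σ_allow = 78500/26.8 = 2929 mm².
For a solid circular section, d ≥ √(4A/π) = 61.07 mm.

61.1 mm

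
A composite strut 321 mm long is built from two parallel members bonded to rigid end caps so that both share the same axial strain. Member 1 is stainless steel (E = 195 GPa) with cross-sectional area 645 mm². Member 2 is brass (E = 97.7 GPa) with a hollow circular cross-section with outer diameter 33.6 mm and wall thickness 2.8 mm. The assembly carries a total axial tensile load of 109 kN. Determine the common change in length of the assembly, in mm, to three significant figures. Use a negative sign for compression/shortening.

0.230 mm

A_2 = 270.9 mm².
Equal strain + equilibrium ⇒ each member carries load in proportion to AE: A₁E₁ = 125800000 N, A₂E₂ = 26470000 N, ΣAE = 152200000 N.
δ = PL/ΣAE = 109000·321/152200000 = 0.2298 mm.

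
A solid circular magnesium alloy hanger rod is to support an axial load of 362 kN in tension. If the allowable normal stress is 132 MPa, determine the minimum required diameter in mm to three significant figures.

59.1 mm

Required area A ≥ P/σ_allow = 362000/132 = 2742 mm².
For a solid circular section, d ≥ √(4A/π) = 59.09 mm.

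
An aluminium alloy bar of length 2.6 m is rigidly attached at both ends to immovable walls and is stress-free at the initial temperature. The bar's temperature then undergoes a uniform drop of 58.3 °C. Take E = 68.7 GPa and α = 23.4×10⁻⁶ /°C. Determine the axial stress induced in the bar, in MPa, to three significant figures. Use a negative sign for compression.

93.7 MPa

Free thermal expansion αLΔT = 23.4e-6 · 2600 · -58.3 = -3.547 mm.
The walls impose strain ε = −(-3.547)/2600 = 1.3642e-03; σ = Eε = 68700 · 1.3642e-03 = 93.72 MPa.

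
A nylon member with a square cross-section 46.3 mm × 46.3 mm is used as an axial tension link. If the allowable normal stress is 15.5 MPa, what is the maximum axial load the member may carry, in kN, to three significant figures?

A = 2144 mm².
P_max = σ_allow · A = 15.5 · 2144 = 33230 N = 33.23 kN.

33.2 kN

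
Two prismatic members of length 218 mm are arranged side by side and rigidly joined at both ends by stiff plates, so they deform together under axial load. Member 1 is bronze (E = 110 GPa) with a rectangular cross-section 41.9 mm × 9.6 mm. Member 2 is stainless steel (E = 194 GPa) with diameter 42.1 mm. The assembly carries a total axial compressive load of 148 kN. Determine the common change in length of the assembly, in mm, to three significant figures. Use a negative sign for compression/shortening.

-0.103 mm

A_1 = 402.2 mm².
A_2 = 1392 mm².
Equal strain + equilibrium ⇒ each member carries load in proportion to AE: A₁E₁ = 44250000 N, A₂E₂ = 270100000 N, ΣAE = 314300000 N.
δ = PL/ΣAE = -148000·218/314300000 = -0.1027 mm.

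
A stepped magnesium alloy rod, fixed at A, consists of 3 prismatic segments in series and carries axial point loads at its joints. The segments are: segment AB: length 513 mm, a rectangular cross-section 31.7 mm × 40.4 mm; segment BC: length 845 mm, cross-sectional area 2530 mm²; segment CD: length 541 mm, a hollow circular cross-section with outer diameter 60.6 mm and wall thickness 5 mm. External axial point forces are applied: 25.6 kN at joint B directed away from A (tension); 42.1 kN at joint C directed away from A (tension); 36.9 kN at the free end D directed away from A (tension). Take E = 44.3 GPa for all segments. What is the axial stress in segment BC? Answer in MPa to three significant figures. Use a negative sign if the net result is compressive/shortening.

Internal axial forces (sectioning from the free end, tension +): N_CD = 36.9 kN, N_BC = 79 kN, N_AB = 104.6 kN.
σ_BC = N_BC/A_BC = 79000/2530 = 31.23 MPa.

31.2 MPa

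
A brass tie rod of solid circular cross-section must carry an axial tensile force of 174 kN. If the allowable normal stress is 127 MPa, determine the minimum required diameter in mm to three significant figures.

Required area A ≥ P/σ_allow = 174000/127 = 1370 mm².
For a solid circular section, d ≥ √(4A/π) = 41.77 mm.

41.8 mm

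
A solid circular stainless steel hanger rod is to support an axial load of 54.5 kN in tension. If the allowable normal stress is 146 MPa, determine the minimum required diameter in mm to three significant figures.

21.8 mm

Required area A ≥ P/σ_allow = 54500/146 = 373.3 mm².
For a solid circular section, d ≥ √(4A/π) = 21.8 mm.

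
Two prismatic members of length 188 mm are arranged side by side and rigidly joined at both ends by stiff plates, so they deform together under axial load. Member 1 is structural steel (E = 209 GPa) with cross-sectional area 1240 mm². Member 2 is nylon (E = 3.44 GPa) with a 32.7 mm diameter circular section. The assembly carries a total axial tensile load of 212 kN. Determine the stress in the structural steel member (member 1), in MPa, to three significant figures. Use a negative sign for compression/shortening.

A_2 = 839.8 mm².
Equal strain + equilibrium ⇒ each member carries load in proportion to AE: A₁E₁ = 259200000 N, A₂E₂ = 2889000 N, ΣAE = 262000000 N.
σ₁ = P·E₁/ΣAE = 212000·209000/262000000 = 169.1 MPa.

169 MPa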